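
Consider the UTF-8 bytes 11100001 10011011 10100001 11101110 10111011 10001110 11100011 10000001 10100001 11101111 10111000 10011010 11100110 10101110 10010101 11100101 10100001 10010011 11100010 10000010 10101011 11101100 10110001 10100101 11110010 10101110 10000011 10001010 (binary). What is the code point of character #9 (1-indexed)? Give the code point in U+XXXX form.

Offset 0: leading byte 0xE1 = 11100001 → 3-byte char #1 = E1 9B A1.
Offset 3: leading byte 0xEE = 11101110 → 3-byte char #2 = EE BB 8E.
Offset 6: leading byte 0xE3 = 11100011 → 3-byte char #3 = E3 81 A1.
Offset 9: leading byte 0xEF = 11101111 → 3-byte char #4 = EF B8 9A.
Offset 12: leading byte 0xE6 = 11100110 → 3-byte char #5 = E6 AE 95.
Offset 15: leading byte 0xE5 = 11100101 → 3-byte char #6 = E5 A1 93.
Offset 18: leading byte 0xE2 = 11100010 → 3-byte char #7 = E2 82 AB.
Offset 21: leading byte 0xEC = 11101100 → 3-byte char #8 = EC B1 A5.
Offset 24: leading byte 0xF2 = 11110010 → 4-byte char #9 = F2 AE 83 8A.
Leading byte 0xF2 = 11110010 matches 11110xxx → 4-byte sequence.
Byte 1: 0xF2 = 11110010, payload 010 (3 bits).
Byte 2: 0xAE = 10101110 (10xxxxxx ✓), payload 101110.
Byte 3: 0x83 = 10000011 (10xxxxxx ✓), payload 000011.
Byte 4: 0x8A = 10001010 (10xxxxxx ✓), payload 001010.
Concatenate: 010101110000011001010 = 0xAE0CA (21 bits → U+AE0CA).

U+AE0CA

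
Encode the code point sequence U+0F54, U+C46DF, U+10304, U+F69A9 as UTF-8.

E0 BD 94 F3 84 9B 9F F0 90 8C 84 F3 B6 A6 A9

U+0F54: 3-byte form → E0 BD 94.
U+C46DF: 4-byte form → F3 84 9B 9F.
U+10304: 4-byte form → F0 90 8C 84.
U+F69A9: 4-byte form → F3 B6 A6 A9.
Concatenated (15 bytes): E0 BD 94 F3 84 9B 9F F0 90 8C 84 F3 B6 A6 A9.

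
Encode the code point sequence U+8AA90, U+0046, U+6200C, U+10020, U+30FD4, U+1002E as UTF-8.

U+8AA90: 4-byte form → F2 8A AA 90.
U+0046: 1-byte form → 46.
U+6200C: 4-byte form → F1 A2 80 8C.
U+10020: 4-byte form → F0 90 80 A0.
U+30FD4: 4-byte form → F0 B0 BF 94.
U+1002E: 4-byte form → F0 90 80 AE.
Concatenated (21 bytes): F2 8A AA 90 46 F1 A2 80 8C F0 90 80 A0 F0 B0 BF 94 F0 90 80 AE.

F2 8A AA 90 46 F1 A2 80 8C F0 90 80 A0 F0 B0 BF 94 F0 90 80 AE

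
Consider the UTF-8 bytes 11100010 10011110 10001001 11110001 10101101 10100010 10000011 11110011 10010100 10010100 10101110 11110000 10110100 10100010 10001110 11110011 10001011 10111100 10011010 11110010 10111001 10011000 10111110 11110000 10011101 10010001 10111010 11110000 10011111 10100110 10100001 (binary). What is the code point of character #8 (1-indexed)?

U+1F9A1

Offset 0: leading byte 0xE2 = 11100010 → 3-byte char #1 = E2 9E 89.
Offset 3: leading byte 0xF1 = 11110001 → 4-byte char #2 = F1 AD A2 83.
Offset 7: leading byte 0xF3 = 11110011 → 4-byte char #3 = F3 94 94 AE.
Offset 11: leading byte 0xF0 = 11110000 → 4-byte char #4 = F0 B4 A2 8E.
Offset 15: leading byte 0xF3 = 11110011 → 4-byte char #5 = F3 8B BC 9A.
Offset 19: leading byte 0xF2 = 11110010 → 4-byte char #6 = F2 B9 98 BE.
Offset 23: leading byte 0xF0 = 11110000 → 4-byte char #7 = F0 9D 91 BA.
Offset 27: leading byte 0xF0 = 11110000 → 4-byte char #8 = F0 9F A6 A1.
Leading byte 0xF0 = 11110000 matches 11110xxx → 4-byte sequence.
Byte 1: 0xF0 = 11110000, payload 000 (3 bits).
Byte 2: 0x9F = 10011111 (10xxxxxx ✓), payload 011111.
Byte 3: 0xA6 = 10100110 (10xxxxxx ✓), payload 100110.
Byte 4: 0xA1 = 10100001 (10xxxxxx ✓), payload 100001.
Concatenate: 000011111100110100001 = 0x1F9A1 (21 bits → U+1F9A1).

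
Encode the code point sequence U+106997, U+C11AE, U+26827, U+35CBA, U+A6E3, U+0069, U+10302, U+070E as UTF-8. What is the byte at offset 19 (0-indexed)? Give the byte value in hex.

0x69

U+106997 → 4-byte form F4 86 A6 97 at offsets 0–3.
U+C11AE → 4-byte form F3 81 86 AE at offsets 4–7.
U+26827 → 4-byte form F0 A6 A0 A7 at offsets 8–11.
U+35CBA → 4-byte form F0 B5 B2 BA at offsets 12–15.
U+A6E3 → 3-byte form EA 9B A3 at offsets 16–18.
U+0069 → 1-byte form 69 at offsets 19–19.
Offset 19 falls in char 6's range; it's byte 1 of 69 = 0x69.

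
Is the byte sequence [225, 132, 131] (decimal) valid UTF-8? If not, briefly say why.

Leading byte 0xE1 = 11100001 → 3-byte form.
Continuation bytes 0x84=10000100, 0x83=10000011 all match 10xxxxxx.
Decoded value 0x1103 is ≥ 0x800 (shortest form) and not a surrogate.

valid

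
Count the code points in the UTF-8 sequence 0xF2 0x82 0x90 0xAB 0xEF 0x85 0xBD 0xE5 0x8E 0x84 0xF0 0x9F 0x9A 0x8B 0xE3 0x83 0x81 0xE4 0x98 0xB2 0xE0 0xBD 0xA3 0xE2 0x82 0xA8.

8

Byte at offset 0: 0xF2 = 11110010 → 4-byte char (#1). Advance 4.
Byte at offset 4: 0xEF = 11101111 → 3-byte char (#2). Advance 3.
Byte at offset 7: 0xE5 = 11100101 → 3-byte char (#3). Advance 3.
Byte at offset 10: 0xF0 = 11110000 → 4-byte char (#4). Advance 4.
Byte at offset 14: 0xE3 = 11100011 → 3-byte char (#5). Advance 3.
Byte at offset 17: 0xE4 = 11100100 → 3-byte char (#6). Advance 3.
Byte at offset 20: 0xE0 = 11100000 → 3-byte char (#7). Advance 3.
Byte at offset 23: 0xE2 = 11100010 → 3-byte char (#8). Advance 3.
Reached end at offset 26 after 8 code points.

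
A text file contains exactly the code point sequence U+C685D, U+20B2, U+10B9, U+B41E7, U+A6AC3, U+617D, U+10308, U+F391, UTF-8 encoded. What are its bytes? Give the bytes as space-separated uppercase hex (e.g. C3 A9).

F3 86 A1 9D E2 82 B2 E1 82 B9 F2 B4 87 A7 F2 A6 AB 83 E6 85 BD F0 90 8C 88 EF 8E 91

U+C685D: 4-byte form → F3 86 A1 9D.
U+20B2: 3-byte form → E2 82 B2.
U+10B9: 3-byte form → E1 82 B9.
U+B41E7: 4-byte form → F2 B4 87 A7.
U+A6AC3: 4-byte form → F2 A6 AB 83.
U+617D: 3-byte form → E6 85 BD.
U+10308: 4-byte form → F0 90 8C 88.
U+F391: 3-byte form → EF 8E 91.
Concatenated (28 bytes): F3 86 A1 9D E2 82 B2 E1 82 B9 F2 B4 87 A7 F2 A6 AB 83 E6 85 BD F0 90 8C 88 EF 8E 91.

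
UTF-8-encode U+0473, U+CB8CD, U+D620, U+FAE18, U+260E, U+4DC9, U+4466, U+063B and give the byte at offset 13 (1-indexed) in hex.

1-indexed offset 13 is 0-indexed offset 12.
U+0473 → 2-byte form D1 B3 at offsets 0–1.
U+CB8CD → 4-byte form F3 8B A3 8D at offsets 2–5.
U+D620 → 3-byte form ED 98 A0 at offsets 6–8.
U+FAE18 → 4-byte form F3 BA B8 98 at offsets 9–12.
Offset 12 falls in char 4's range; it's byte 4 of F3 BA B8 98 = 0x98.

0x98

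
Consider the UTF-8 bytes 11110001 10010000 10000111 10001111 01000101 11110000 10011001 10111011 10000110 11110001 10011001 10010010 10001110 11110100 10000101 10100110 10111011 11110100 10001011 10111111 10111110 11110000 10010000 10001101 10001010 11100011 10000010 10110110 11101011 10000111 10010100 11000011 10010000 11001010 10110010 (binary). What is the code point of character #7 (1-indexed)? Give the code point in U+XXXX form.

U+1034A

Offset 0: leading byte 0xF1 = 11110001 → 4-byte char #1 = F1 90 87 8F.
Offset 4: leading byte 0x45 = 01000101 → 1-byte char #2 = 45.
Offset 5: leading byte 0xF0 = 11110000 → 4-byte char #3 = F0 99 BB 86.
Offset 9: leading byte 0xF1 = 11110001 → 4-byte char #4 = F1 99 92 8E.
Offset 13: leading byte 0xF4 = 11110100 → 4-byte char #5 = F4 85 A6 BB.
Offset 17: leading byte 0xF4 = 11110100 → 4-byte char #6 = F4 8B BF BE.
Offset 21: leading byte 0xF0 = 11110000 → 4-byte char #7 = F0 90 8D 8A.
Leading byte 0xF0 = 11110000 matches 11110xxx → 4-byte sequence.
Byte 1: 0xF0 = 11110000, payload 000 (3 bits).
Byte 2: 0x90 = 10010000 (10xxxxxx ✓), payload 010000.
Byte 3: 0x8D = 10001101 (10xxxxxx ✓), payload 001101.
Byte 4: 0x8A = 10001010 (10xxxxxx ✓), payload 001010.
Concatenate: 000010000001101001010 = 0x1034A (21 bits → U+1034A).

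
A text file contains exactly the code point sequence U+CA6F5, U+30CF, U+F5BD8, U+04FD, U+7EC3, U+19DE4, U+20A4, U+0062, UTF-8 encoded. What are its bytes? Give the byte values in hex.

F3 8A 9B B5 E3 83 8F F3 B5 AF 98 D3 BD E7 BB 83 F0 99 B7 A4 E2 82 A4 62

U+CA6F5: 4-byte form → F3 8A 9B B5.
U+30CF: 3-byte form → E3 83 8F.
U+F5BD8: 4-byte form → F3 B5 AF 98.
U+04FD: 2-byte form → D3 BD.
U+7EC3: 3-byte form → E7 BB 83.
U+19DE4: 4-byte form → F0 99 B7 A4.
U+20A4: 3-byte form → E2 82 A4.
U+0062: 1-byte form → 62.
Concatenated (24 bytes): F3 8A 9B B5 E3 83 8F F3 B5 AF 98 D3 BD E7 BB 83 F0 99 B7 A4 E2 82 A4 62.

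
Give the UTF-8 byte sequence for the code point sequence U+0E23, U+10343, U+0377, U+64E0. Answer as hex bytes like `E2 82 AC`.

E0 B8 A3 F0 90 8D 83 CD B7 E6 93 A0

U+0E23: 3-byte form → E0 B8 A3.
U+10343: 4-byte form → F0 90 8D 83.
U+0377: 2-byte form → CD B7.
U+64E0: 3-byte form → E6 93 A0.
Concatenated (12 bytes): E0 B8 A3 F0 90 8D 83 CD B7 E6 93 A0.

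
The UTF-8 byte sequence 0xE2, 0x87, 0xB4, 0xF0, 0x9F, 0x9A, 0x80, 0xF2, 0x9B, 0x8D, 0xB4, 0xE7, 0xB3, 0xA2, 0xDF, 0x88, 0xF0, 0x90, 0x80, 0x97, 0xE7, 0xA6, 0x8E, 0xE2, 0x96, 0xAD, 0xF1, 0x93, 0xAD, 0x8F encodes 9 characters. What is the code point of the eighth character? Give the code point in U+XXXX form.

Offset 0: leading byte 0xE2 = 11100010 → 3-byte char #1 = E2 87 B4.
Offset 3: leading byte 0xF0 = 11110000 → 4-byte char #2 = F0 9F 9A 80.
Offset 7: leading byte 0xF2 = 11110010 → 4-byte char #3 = F2 9B 8D B4.
Offset 11: leading byte 0xE7 = 11100111 → 3-byte char #4 = E7 B3 A2.
Offset 14: leading byte 0xDF = 11011111 → 2-byte char #5 = DF 88.
Offset 16: leading byte 0xF0 = 11110000 → 4-byte char #6 = F0 90 80 97.
Offset 20: leading byte 0xE7 = 11100111 → 3-byte char #7 = E7 A6 8E.
Offset 23: leading byte 0xE2 = 11100010 → 3-byte char #8 = E2 96 AD.
Leading byte 0xE2 = 11100010 matches 1110xxxx → 3-byte sequence.
Byte 1: 0xE2 = 11100010, payload 0010 (4 bits).
Byte 2: 0x96 = 10010110 (10xxxxxx ✓), payload 010110.
Byte 3: 0xAD = 10101101 (10xxxxxx ✓), payload 101101.
Concatenate: 0010010110101101 = 0x25AD (16 bits → U+25AD).

U+25AD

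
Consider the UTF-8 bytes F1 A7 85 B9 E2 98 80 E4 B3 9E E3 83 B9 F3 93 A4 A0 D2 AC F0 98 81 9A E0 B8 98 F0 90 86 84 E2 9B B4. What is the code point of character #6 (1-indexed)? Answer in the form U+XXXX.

U+04AC

Offset 0: leading byte 0xF1 = 11110001 → 4-byte char #1 = F1 A7 85 B9.
Offset 4: leading byte 0xE2 = 11100010 → 3-byte char #2 = E2 98 80.
Offset 7: leading byte 0xE4 = 11100100 → 3-byte char #3 = E4 B3 9E.
Offset 10: leading byte 0xE3 = 11100011 → 3-byte char #4 = E3 83 B9.
Offset 13: leading byte 0xF3 = 11110011 → 4-byte char #5 = F3 93 A4 A0.
Offset 17: leading byte 0xD2 = 11010010 → 2-byte char #6 = D2 AC.
Leading byte 0xD2 = 11010010 matches 110xxxxx → 2-byte sequence.
Byte 1: 0xD2 = 11010010, payload 10010 (5 bits).
Byte 2: 0xAC = 10101100 (10xxxxxx ✓), payload 101100.
Concatenate: 10010101100 = 0x4AC (11 bits → U+04AC).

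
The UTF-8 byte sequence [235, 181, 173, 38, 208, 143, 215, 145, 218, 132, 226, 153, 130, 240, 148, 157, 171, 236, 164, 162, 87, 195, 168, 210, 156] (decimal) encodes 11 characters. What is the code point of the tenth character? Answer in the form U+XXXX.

Offset 0: leading byte 0xEB = 11101011 → 3-byte char #1 = EB B5 AD.
Offset 3: leading byte 0x26 = 00100110 → 1-byte char #2 = 26.
Offset 4: leading byte 0xD0 = 11010000 → 2-byte char #3 = D0 8F.
Offset 6: leading byte 0xD7 = 11010111 → 2-byte char #4 = D7 91.
Offset 8: leading byte 0xDA = 11011010 → 2-byte char #5 = DA 84.
Offset 10: leading byte 0xE2 = 11100010 → 3-byte char #6 = E2 99 82.
Offset 13: leading byte 0xF0 = 11110000 → 4-byte char #7 = F0 94 9D AB.
Offset 17: leading byte 0xEC = 11101100 → 3-byte char #8 = EC A4 A2.
Offset 20: leading byte 0x57 = 01010111 → 1-byte char #9 = 57.
Offset 21: leading byte 0xC3 = 11000011 → 2-byte char #10 = C3 A8.
Leading byte 0xC3 = 11000011 matches 110xxxxx → 2-byte sequence.
Byte 1: 0xC3 = 11000011, payload 00011 (5 bits).
Byte 2: 0xA8 = 10101000 (10xxxxxx ✓), payload 101000.
Concatenate: 00011101000 = 0xE8 (11 bits → U+00E8).

U+00E8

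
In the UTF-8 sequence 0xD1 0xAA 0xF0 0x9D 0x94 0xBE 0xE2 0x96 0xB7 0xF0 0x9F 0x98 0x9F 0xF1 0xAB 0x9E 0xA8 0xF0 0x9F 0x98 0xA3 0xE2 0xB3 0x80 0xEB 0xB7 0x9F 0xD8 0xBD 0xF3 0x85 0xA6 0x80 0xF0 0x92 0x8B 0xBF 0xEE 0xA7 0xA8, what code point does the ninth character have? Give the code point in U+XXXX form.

U+063D

Offset 0: leading byte 0xD1 = 11010001 → 2-byte char #1 = D1 AA.
Offset 2: leading byte 0xF0 = 11110000 → 4-byte char #2 = F0 9D 94 BE.
Offset 6: leading byte 0xE2 = 11100010 → 3-byte char #3 = E2 96 B7.
Offset 9: leading byte 0xF0 = 11110000 → 4-byte char #4 = F0 9F 98 9F.
Offset 13: leading byte 0xF1 = 11110001 → 4-byte char #5 = F1 AB 9E A8.
Offset 17: leading byte 0xF0 = 11110000 → 4-byte char #6 = F0 9F 98 A3.
Offset 21: leading byte 0xE2 = 11100010 → 3-byte char #7 = E2 B3 80.
Offset 24: leading byte 0xEB = 11101011 → 3-byte char #8 = EB B7 9F.
Offset 27: leading byte 0xD8 = 11011000 → 2-byte char #9 = D8 BD.
Leading byte 0xD8 = 11011000 matches 110xxxxx → 2-byte sequence.
Byte 1: 0xD8 = 11011000, payload 11000 (5 bits).
Byte 2: 0xBD = 10111101 (10xxxxxx ✓), payload 111101.
Concatenate: 11000111101 = 0x63D (11 bits → U+063D).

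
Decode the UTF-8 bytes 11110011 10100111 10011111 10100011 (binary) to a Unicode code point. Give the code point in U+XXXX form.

U+E77E3

Leading byte 0xF3 = 11110011 matches 11110xxx → 4-byte sequence.
Byte 1: 0xF3 = 11110011, payload 011 (3 bits).
Byte 2: 0xA7 = 10100111 (10xxxxxx ✓), payload 100111.
Byte 3: 0x9F = 10011111 (10xxxxxx ✓), payload 011111.
Byte 4: 0xA3 = 10100011 (10xxxxxx ✓), payload 100011.
Concatenate: 011100111011111100011 = 0xE77E3 (21 bits → U+E77E3).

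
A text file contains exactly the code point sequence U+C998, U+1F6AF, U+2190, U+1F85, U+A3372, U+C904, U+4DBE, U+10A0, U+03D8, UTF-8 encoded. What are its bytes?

EC A6 98 F0 9F 9A AF E2 86 90 E1 BE 85 F2 A3 8D B2 EC A4 84 E4 B6 BE E1 82 A0 CF 98

U+C998: 3-byte form → EC A6 98.
U+1F6AF: 4-byte form → F0 9F 9A AF.
U+2190: 3-byte form → E2 86 90.
U+1F85: 3-byte form → E1 BE 85.
U+A3372: 4-byte form → F2 A3 8D B2.
U+C904: 3-byte form → EC A4 84.
U+4DBE: 3-byte form → E4 B6 BE.
U+10A0: 3-byte form → E1 82 A0.
U+03D8: 2-byte form → CF 98.
Concatenated (28 bytes): EC A6 98 F0 9F 9A AF E2 86 90 E1 BE 85 F2 A3 8D B2 EC A4 84 E4 B6 BE E1 82 A0 CF 98.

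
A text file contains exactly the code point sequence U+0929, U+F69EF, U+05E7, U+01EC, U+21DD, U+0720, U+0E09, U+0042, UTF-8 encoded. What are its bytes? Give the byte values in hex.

U+0929: 3-byte form → E0 A4 A9.
U+F69EF: 4-byte form → F3 B6 A7 AF.
U+05E7: 2-byte form → D7 A7.
U+01EC: 2-byte form → C7 AC.
U+21DD: 3-byte form → E2 87 9D.
U+0720: 2-byte form → DC A0.
U+0E09: 3-byte form → E0 B8 89.
U+0042: 1-byte form → 42.
Concatenated (20 bytes): E0 A4 A9 F3 B6 A7 AF D7 A7 C7 AC E2 87 9D DC A0 E0 B8 89 42.

E0 A4 A9 F3 B6 A7 AF D7 A7 C7 AC E2 87 9D DC A0 E0 B8 89 42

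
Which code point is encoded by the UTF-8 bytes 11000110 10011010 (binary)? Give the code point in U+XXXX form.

U+019A

Leading byte 0xC6 = 11000110 matches 110xxxxx → 2-byte sequence.
Byte 1: 0xC6 = 11000110, payload 00110 (5 bits).
Byte 2: 0x9A = 10011010 (10xxxxxx ✓), payload 011010.
Concatenate: 00110011010 = 0x19A (11 bits → U+019A).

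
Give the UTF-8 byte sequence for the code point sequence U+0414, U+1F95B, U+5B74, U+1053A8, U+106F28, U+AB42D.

D0 94 F0 9F A5 9B E5 AD B4 F4 85 8E A8 F4 86 BC A8 F2 AB 90 AD

U+0414: 2-byte form → D0 94.
U+1F95B: 4-byte form → F0 9F A5 9B.
U+5B74: 3-byte form → E5 AD B4.
U+1053A8: 4-byte form → F4 85 8E A8.
U+106F28: 4-byte form → F4 86 BC A8.
U+AB42D: 4-byte form → F2 AB 90 AD.
Concatenated (21 bytes): D0 94 F0 9F A5 9B E5 AD B4 F4 85 8E A8 F4 86 BC A8 F2 AB 90 AD.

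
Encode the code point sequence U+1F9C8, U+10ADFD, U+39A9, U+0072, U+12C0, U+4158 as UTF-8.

F0 9F A7 88 F4 8A B7 BD E3 A6 A9 72 E1 8B 80 E4 85 98

U+1F9C8: 4-byte form → F0 9F A7 88.
U+10ADFD: 4-byte form → F4 8A B7 BD.
U+39A9: 3-byte form → E3 A6 A9.
U+0072: 1-byte form → 72.
U+12C0: 3-byte form → E1 8B 80.
U+4158: 3-byte form → E4 85 98.
Concatenated (18 bytes): F0 9F A7 88 F4 8A B7 BD E3 A6 A9 72 E1 8B 80 E4 85 98.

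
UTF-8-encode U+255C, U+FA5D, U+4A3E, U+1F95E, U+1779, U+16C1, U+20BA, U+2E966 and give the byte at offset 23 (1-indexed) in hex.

0xF0

1-indexed offset 23 is 0-indexed offset 22.
U+255C → 3-byte form E2 95 9C at offsets 0–2.
U+FA5D → 3-byte form EF A9 9D at offsets 3–5.
U+4A3E → 3-byte form E4 A8 BE at offsets 6–8.
U+1F95E → 4-byte form F0 9F A5 9E at offsets 9–12.
U+1779 → 3-byte form E1 9D B9 at offsets 13–15.
U+16C1 → 3-byte form E1 9B 81 at offsets 16–18.
U+20BA → 3-byte form E2 82 BA at offsets 19–21.
U+2E966 → 4-byte form F0 AE A5 A6 at offsets 22–25.
Offset 22 falls in char 8's range; it's byte 1 of F0 AE A5 A6 = 0xF0.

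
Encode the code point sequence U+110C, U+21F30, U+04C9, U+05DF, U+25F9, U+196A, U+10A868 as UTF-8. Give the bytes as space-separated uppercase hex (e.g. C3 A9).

U+110C: 3-byte form → E1 84 8C.
U+21F30: 4-byte form → F0 A1 BC B0.
U+04C9: 2-byte form → D3 89.
U+05DF: 2-byte form → D7 9F.
U+25F9: 3-byte form → E2 97 B9.
U+196A: 3-byte form → E1 A5 AA.
U+10A868: 4-byte form → F4 8A A1 A8.
Concatenated (21 bytes): E1 84 8C F0 A1 BC B0 D3 89 D7 9F E2 97 B9 E1 A5 AA F4 8A A1 A8.

E1 84 8C F0 A1 BC B0 D3 89 D7 9F E2 97 B9 E1 A5 AA F4 8A A1 A8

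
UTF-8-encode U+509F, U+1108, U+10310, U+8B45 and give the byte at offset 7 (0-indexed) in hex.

U+509F → 3-byte form E5 82 9F at offsets 0–2.
U+1108 → 3-byte form E1 84 88 at offsets 3–5.
U+10310 → 4-byte form F0 90 8C 90 at offsets 6–9.
Offset 7 falls in char 3's range; it's byte 2 of F0 90 8C 90 = 0x90.

0x90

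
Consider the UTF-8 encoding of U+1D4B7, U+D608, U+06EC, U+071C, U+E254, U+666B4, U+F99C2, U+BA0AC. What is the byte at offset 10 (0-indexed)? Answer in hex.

0x9C

U+1D4B7 → 4-byte form F0 9D 92 B7 at offsets 0–3.
U+D608 → 3-byte form ED 98 88 at offsets 4–6.
U+06EC → 2-byte form DB AC at offsets 7–8.
U+071C → 2-byte form DC 9C at offsets 9–10.
Offset 10 falls in char 4's range; it's byte 2 of DC 9C = 0x9C.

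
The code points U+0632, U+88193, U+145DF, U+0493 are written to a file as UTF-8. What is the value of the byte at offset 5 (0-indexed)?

0x93

U+0632 → 2-byte form D8 B2 at offsets 0–1.
U+88193 → 4-byte form F2 88 86 93 at offsets 2–5.
Offset 5 falls in char 2's range; it's byte 4 of F2 88 86 93 = 0x93.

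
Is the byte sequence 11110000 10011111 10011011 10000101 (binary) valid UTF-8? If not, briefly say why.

Leading byte 0xF0 = 11110000 → 4-byte form.
Continuation bytes 0x9F=10011111, 0x9B=10011011, 0x85=10000101 all match 10xxxxxx.
Decoded value 0x1F6C5 is ≥ 0x10000 (shortest form) and not a surrogate.

valid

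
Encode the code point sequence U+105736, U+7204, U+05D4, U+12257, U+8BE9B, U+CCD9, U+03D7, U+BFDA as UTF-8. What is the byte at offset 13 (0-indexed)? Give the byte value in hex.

0xF2

U+105736 → 4-byte form F4 85 9C B6 at offsets 0–3.
U+7204 → 3-byte form E7 88 84 at offsets 4–6.
U+05D4 → 2-byte form D7 94 at offsets 7–8.
U+12257 → 4-byte form F0 92 89 97 at offsets 9–12.
U+8BE9B → 4-byte form F2 8B BA 9B at offsets 13–16.
Offset 13 falls in char 5's range; it's byte 1 of F2 8B BA 9B = 0xF2.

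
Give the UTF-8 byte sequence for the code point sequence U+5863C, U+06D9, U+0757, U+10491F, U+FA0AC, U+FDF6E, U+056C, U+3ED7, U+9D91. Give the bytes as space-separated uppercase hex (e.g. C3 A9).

U+5863C: 4-byte form → F1 98 98 BC.
U+06D9: 2-byte form → DB 99.
U+0757: 2-byte form → DD 97.
U+10491F: 4-byte form → F4 84 A4 9F.
U+FA0AC: 4-byte form → F3 BA 82 AC.
U+FDF6E: 4-byte form → F3 BD BD AE.
U+056C: 2-byte form → D5 AC.
U+3ED7: 3-byte form → E3 BB 97.
U+9D91: 3-byte form → E9 B6 91.
Concatenated (28 bytes): F1 98 98 BC DB 99 DD 97 F4 84 A4 9F F3 BA 82 AC F3 BD BD AE D5 AC E3 BB 97 E9 B6 91.

F1 98 98 BC DB 99 DD 97 F4 84 A4 9F F3 BA 82 AC F3 BD BD AE D5 AC E3 BB 97 E9 B6 91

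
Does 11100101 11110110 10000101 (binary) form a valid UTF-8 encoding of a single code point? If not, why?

invalid (non-continuation byte where continuation expected)

Leading byte 0xE5 = 11100101 → 3-byte form.
Byte 2 is 0xF6 = 11110110, which is not 10xxxxxx — expected a continuation byte.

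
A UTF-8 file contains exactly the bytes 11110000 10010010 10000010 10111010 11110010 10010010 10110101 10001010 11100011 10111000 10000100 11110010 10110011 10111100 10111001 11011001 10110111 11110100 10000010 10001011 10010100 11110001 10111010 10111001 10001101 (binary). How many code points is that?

Byte at offset 0: 0xF0 = 11110000 → 4-byte char (#1). Advance 4.
Byte at offset 4: 0xF2 = 11110010 → 4-byte char (#2). Advance 4.
Byte at offset 8: 0xE3 = 11100011 → 3-byte char (#3). Advance 3.
Byte at offset 11: 0xF2 = 11110010 → 4-byte char (#4). Advance 4.
Byte at offset 15: 0xD9 = 11011001 → 2-byte char (#5). Advance 2.
Byte at offset 17: 0xF4 = 11110100 → 4-byte char (#6). Advance 4.
Byte at offset 21: 0xF1 = 11110001 → 4-byte char (#7). Advance 4.
Reached end at offset 25 after 7 code points.

7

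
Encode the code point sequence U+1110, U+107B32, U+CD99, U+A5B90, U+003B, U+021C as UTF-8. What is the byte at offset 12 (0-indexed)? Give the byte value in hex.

U+1110 → 3-byte form E1 84 90 at offsets 0–2.
U+107B32 → 4-byte form F4 87 AC B2 at offsets 3–6.
U+CD99 → 3-byte form EC B6 99 at offsets 7–9.
U+A5B90 → 4-byte form F2 A5 AE 90 at offsets 10–13.
Offset 12 falls in char 4's range; it's byte 3 of F2 A5 AE 90 = 0xAE.

0xAE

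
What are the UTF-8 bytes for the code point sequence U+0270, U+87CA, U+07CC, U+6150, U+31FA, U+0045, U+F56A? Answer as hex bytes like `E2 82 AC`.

U+0270: 2-byte form → C9 B0.
U+87CA: 3-byte form → E8 9F 8A.
U+07CC: 2-byte form → DF 8C.
U+6150: 3-byte form → E6 85 90.
U+31FA: 3-byte form → E3 87 BA.
U+0045: 1-byte form → 45.
U+F56A: 3-byte form → EF 95 AA.
Concatenated (17 bytes): C9 B0 E8 9F 8A DF 8C E6 85 90 E3 87 BA 45 EF 95 AA.

C9 B0 E8 9F 8A DF 8C E6 85 90 E3 87 BA 45 EF 95 AA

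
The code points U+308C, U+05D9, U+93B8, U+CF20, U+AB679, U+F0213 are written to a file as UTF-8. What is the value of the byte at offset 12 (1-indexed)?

0xF2

1-indexed offset 12 is 0-indexed offset 11.
U+308C → 3-byte form E3 82 8C at offsets 0–2.
U+05D9 → 2-byte form D7 99 at offsets 3–4.
U+93B8 → 3-byte form E9 8E B8 at offsets 5–7.
U+CF20 → 3-byte form EC BC A0 at offsets 8–10.
U+AB679 → 4-byte form F2 AB 99 B9 at offsets 11–14.
Offset 11 falls in char 5's range; it's byte 1 of F2 AB 99 B9 = 0xF2.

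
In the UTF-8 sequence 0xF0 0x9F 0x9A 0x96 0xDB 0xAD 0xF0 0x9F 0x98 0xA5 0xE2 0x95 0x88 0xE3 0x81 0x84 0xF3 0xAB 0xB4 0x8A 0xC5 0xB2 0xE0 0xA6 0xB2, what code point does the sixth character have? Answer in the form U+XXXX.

Offset 0: leading byte 0xF0 = 11110000 → 4-byte char #1 = F0 9F 9A 96.
Offset 4: leading byte 0xDB = 11011011 → 2-byte char #2 = DB AD.
Offset 6: leading byte 0xF0 = 11110000 → 4-byte char #3 = F0 9F 98 A5.
Offset 10: leading byte 0xE2 = 11100010 → 3-byte char #4 = E2 95 88.
Offset 13: leading byte 0xE3 = 11100011 → 3-byte char #5 = E3 81 84.
Offset 16: leading byte 0xF3 = 11110011 → 4-byte char #6 = F3 AB B4 8A.
Leading byte 0xF3 = 11110011 matches 11110xxx → 4-byte sequence.
Byte 1: 0xF3 = 11110011, payload 011 (3 bits).
Byte 2: 0xAB = 10101011 (10xxxxxx ✓), payload 101011.
Byte 3: 0xB4 = 10110100 (10xxxxxx ✓), payload 110100.
Byte 4: 0x8A = 10001010 (10xxxxxx ✓), payload 001010.
Concatenate: 011101011110100001010 = 0xEBD0A (21 bits → U+EBD0A).

U+EBD0A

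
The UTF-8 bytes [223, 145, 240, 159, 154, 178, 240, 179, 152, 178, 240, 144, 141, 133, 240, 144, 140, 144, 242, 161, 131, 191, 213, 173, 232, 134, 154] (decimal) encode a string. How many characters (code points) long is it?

Byte at offset 0: 0xDF = 11011111 → 2-byte char (#1). Advance 2.
Byte at offset 2: 0xF0 = 11110000 → 4-byte char (#2). Advance 4.
Byte at offset 6: 0xF0 = 11110000 → 4-byte char (#3). Advance 4.
Byte at offset 10: 0xF0 = 11110000 → 4-byte char (#4). Advance 4.
Byte at offset 14: 0xF0 = 11110000 → 4-byte char (#5). Advance 4.
Byte at offset 18: 0xF2 = 11110010 → 4-byte char (#6). Advance 4.
Byte at offset 22: 0xD5 = 11010101 → 2-byte char (#7). Advance 2.
Byte at offset 24: 0xE8 = 11101000 → 3-byte char (#8). Advance 3.
Reached end at offset 27 after 8 code points.

8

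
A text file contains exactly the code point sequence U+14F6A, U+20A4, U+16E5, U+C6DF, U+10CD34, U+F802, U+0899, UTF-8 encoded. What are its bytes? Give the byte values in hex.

F0 94 BD AA E2 82 A4 E1 9B A5 EC 9B 9F F4 8C B4 B4 EF A0 82 E0 A2 99

U+14F6A: 4-byte form → F0 94 BD AA.
U+20A4: 3-byte form → E2 82 A4.
U+16E5: 3-byte form → E1 9B A5.
U+C6DF: 3-byte form → EC 9B 9F.
U+10CD34: 4-byte form → F4 8C B4 B4.
U+F802: 3-byte form → EF A0 82.
U+0899: 3-byte form → E0 A2 99.
Concatenated (23 bytes): F0 94 BD AA E2 82 A4 E1 9B A5 EC 9B 9F F4 8C B4 B4 EF A0 82 E0 A2 99.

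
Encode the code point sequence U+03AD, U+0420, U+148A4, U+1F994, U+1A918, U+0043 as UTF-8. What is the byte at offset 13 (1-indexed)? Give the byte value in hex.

1-indexed offset 13 is 0-indexed offset 12.
U+03AD → 2-byte form CE AD at offsets 0–1.
U+0420 → 2-byte form D0 A0 at offsets 2–3.
U+148A4 → 4-byte form F0 94 A2 A4 at offsets 4–7.
U+1F994 → 4-byte form F0 9F A6 94 at offsets 8–11.
U+1A918 → 4-byte form F0 9A A4 98 at offsets 12–15.
Offset 12 falls in char 5's range; it's byte 1 of F0 9A A4 98 = 0xF0.

0xF0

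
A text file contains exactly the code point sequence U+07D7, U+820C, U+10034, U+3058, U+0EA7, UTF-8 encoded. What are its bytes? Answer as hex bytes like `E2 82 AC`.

U+07D7: 2-byte form → DF 97.
U+820C: 3-byte form → E8 88 8C.
U+10034: 4-byte form → F0 90 80 B4.
U+3058: 3-byte form → E3 81 98.
U+0EA7: 3-byte form → E0 BA A7.
Concatenated (15 bytes): DF 97 E8 88 8C F0 90 80 B4 E3 81 98 E0 BA A7.

DF 97 E8 88 8C F0 90 80 B4 E3 81 98 E0 BA A7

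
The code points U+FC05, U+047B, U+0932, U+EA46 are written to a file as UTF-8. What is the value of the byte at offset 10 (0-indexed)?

0x86

U+FC05 → 3-byte form EF B0 85 at offsets 0–2.
U+047B → 2-byte form D1 BB at offsets 3–4.
U+0932 → 3-byte form E0 A4 B2 at offsets 5–7.
U+EA46 → 3-byte form EE A9 86 at offsets 8–10.
Offset 10 falls in char 4's range; it's byte 3 of EE A9 86 = 0x86.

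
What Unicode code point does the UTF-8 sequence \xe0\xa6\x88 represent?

U+0988

Leading byte 0xE0 = 11100000 matches 1110xxxx → 3-byte sequence.
Byte 1: 0xE0 = 11100000, payload 0000 (4 bits).
Byte 2: 0xA6 = 10100110 (10xxxxxx ✓), payload 100110.
Byte 3: 0x88 = 10001000 (10xxxxxx ✓), payload 001000.
Concatenate: 0000100110001000 = 0x988 (16 bits → U+0988).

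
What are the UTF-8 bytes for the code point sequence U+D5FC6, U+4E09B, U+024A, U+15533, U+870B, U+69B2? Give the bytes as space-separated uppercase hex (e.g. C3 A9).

F3 95 BF 86 F1 8E 82 9B C9 8A F0 95 94 B3 E8 9C 8B E6 A6 B2

U+D5FC6: 4-byte form → F3 95 BF 86.
U+4E09B: 4-byte form → F1 8E 82 9B.
U+024A: 2-byte form → C9 8A.
U+15533: 4-byte form → F0 95 94 B3.
U+870B: 3-byte form → E8 9C 8B.
U+69B2: 3-byte form → E6 A6 B2.
Concatenated (20 bytes): F3 95 BF 86 F1 8E 82 9B C9 8A F0 95 94 B3 E8 9C 8B E6 A6 B2.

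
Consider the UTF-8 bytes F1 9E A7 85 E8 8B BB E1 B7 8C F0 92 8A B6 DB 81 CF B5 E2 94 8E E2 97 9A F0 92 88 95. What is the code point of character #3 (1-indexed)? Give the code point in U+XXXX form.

U+1DCC

Offset 0: leading byte 0xF1 = 11110001 → 4-byte char #1 = F1 9E A7 85.
Offset 4: leading byte 0xE8 = 11101000 → 3-byte char #2 = E8 8B BB.
Offset 7: leading byte 0xE1 = 11100001 → 3-byte char #3 = E1 B7 8C.
Leading byte 0xE1 = 11100001 matches 1110xxxx → 3-byte sequence.
Byte 1: 0xE1 = 11100001, payload 0001 (4 bits).
Byte 2: 0xB7 = 10110111 (10xxxxxx ✓), payload 110111.
Byte 3: 0x8C = 10001100 (10xxxxxx ✓), payload 001100.
Concatenate: 0001110111001100 = 0x1DCC (16 bits → U+1DCC).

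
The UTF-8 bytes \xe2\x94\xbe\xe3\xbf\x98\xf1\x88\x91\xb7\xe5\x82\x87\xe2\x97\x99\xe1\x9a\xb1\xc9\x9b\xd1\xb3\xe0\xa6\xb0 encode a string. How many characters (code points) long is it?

9

Byte at offset 0: 0xE2 = 11100010 → 3-byte char (#1). Advance 3.
Byte at offset 3: 0xE3 = 11100011 → 3-byte char (#2). Advance 3.
Byte at offset 6: 0xF1 = 11110001 → 4-byte char (#3). Advance 4.
Byte at offset 10: 0xE5 = 11100101 → 3-byte char (#4). Advance 3.
Byte at offset 13: 0xE2 = 11100010 → 3-byte char (#5). Advance 3.
Byte at offset 16: 0xE1 = 11100001 → 3-byte char (#6). Advance 3.
Byte at offset 19: 0xC9 = 11001001 → 2-byte char (#7). Advance 2.
Byte at offset 21: 0xD1 = 11010001 → 2-byte char (#8). Advance 2.
Byte at offset 23: 0xE0 = 11100000 → 3-byte char (#9). Advance 3.
Reached end at offset 26 after 9 code points.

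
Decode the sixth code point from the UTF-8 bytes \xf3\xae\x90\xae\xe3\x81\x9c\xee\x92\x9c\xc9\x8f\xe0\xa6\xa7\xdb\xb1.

Offset 0: leading byte 0xF3 = 11110011 → 4-byte char #1 = F3 AE 90 AE.
Offset 4: leading byte 0xE3 = 11100011 → 3-byte char #2 = E3 81 9C.
Offset 7: leading byte 0xEE = 11101110 → 3-byte char #3 = EE 92 9C.
Offset 10: leading byte 0xC9 = 11001001 → 2-byte char #4 = C9 8F.
Offset 12: leading byte 0xE0 = 11100000 → 3-byte char #5 = E0 A6 A7.
Offset 15: leading byte 0xDB = 11011011 → 2-byte char #6 = DB B1.
Leading byte 0xDB = 11011011 matches 110xxxxx → 2-byte sequence.
Byte 1: 0xDB = 11011011, payload 11011 (5 bits).
Byte 2: 0xB1 = 10110001 (10xxxxxx ✓), payload 110001.
Concatenate: 11011110001 = 0x6F1 (11 bits → U+06F1).

U+06F1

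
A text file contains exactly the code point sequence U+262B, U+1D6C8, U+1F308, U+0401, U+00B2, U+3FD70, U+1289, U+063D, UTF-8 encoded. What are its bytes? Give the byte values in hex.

U+262B: 3-byte form → E2 98 AB.
U+1D6C8: 4-byte form → F0 9D 9B 88.
U+1F308: 4-byte form → F0 9F 8C 88.
U+0401: 2-byte form → D0 81.
U+00B2: 2-byte form → C2 B2.
U+3FD70: 4-byte form → F0 BF B5 B0.
U+1289: 3-byte form → E1 8A 89.
U+063D: 2-byte form → D8 BD.
Concatenated (24 bytes): E2 98 AB F0 9D 9B 88 F0 9F 8C 88 D0 81 C2 B2 F0 BF B5 B0 E1 8A 89 D8 BD.

E2 98 AB F0 9D 9B 88 F0 9F 8C 88 D0 81 C2 B2 F0 BF B5 B0 E1 8A 89 D8 BD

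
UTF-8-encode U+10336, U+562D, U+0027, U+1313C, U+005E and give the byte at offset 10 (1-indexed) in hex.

0x93

1-indexed offset 10 is 0-indexed offset 9.
U+10336 → 4-byte form F0 90 8C B6 at offsets 0–3.
U+562D → 3-byte form E5 98 AD at offsets 4–6.
U+0027 → 1-byte form 27 at offsets 7–7.
U+1313C → 4-byte form F0 93 84 BC at offsets 8–11.
Offset 9 falls in char 4's range; it's byte 2 of F0 93 84 BC = 0x93.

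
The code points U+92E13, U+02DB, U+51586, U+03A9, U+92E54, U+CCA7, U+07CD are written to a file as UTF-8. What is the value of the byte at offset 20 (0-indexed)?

U+92E13 → 4-byte form F2 92 B8 93 at offsets 0–3.
U+02DB → 2-byte form CB 9B at offsets 4–5.
U+51586 → 4-byte form F1 91 96 86 at offsets 6–9.
U+03A9 → 2-byte form CE A9 at offsets 10–11.
U+92E54 → 4-byte form F2 92 B9 94 at offsets 12–15.
U+CCA7 → 3-byte form EC B2 A7 at offsets 16–18.
U+07CD → 2-byte form DF 8D at offsets 19–20.
Offset 20 falls in char 7's range; it's byte 2 of DF 8D = 0x8D.

0x8D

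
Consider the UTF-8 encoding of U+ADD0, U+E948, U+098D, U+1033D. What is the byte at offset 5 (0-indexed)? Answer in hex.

0x88

U+ADD0 → 3-byte form EA B7 90 at offsets 0–2.
U+E948 → 3-byte form EE A5 88 at offsets 3–5.
Offset 5 falls in char 2's range; it's byte 3 of EE A5 88 = 0x88.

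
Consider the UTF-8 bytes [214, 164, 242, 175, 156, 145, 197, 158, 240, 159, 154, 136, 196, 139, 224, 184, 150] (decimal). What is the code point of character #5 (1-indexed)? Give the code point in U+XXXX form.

U+010B

Offset 0: leading byte 0xD6 = 11010110 → 2-byte char #1 = D6 A4.
Offset 2: leading byte 0xF2 = 11110010 → 4-byte char #2 = F2 AF 9C 91.
Offset 6: leading byte 0xC5 = 11000101 → 2-byte char #3 = C5 9E.
Offset 8: leading byte 0xF0 = 11110000 → 4-byte char #4 = F0 9F 9A 88.
Offset 12: leading byte 0xC4 = 11000100 → 2-byte char #5 = C4 8B.
Leading byte 0xC4 = 11000100 matches 110xxxxx → 2-byte sequence.
Byte 1: 0xC4 = 11000100, payload 00100 (5 bits).
Byte 2: 0x8B = 10001011 (10xxxxxx ✓), payload 001011.
Concatenate: 00100001011 = 0x10B (11 bits → U+010B).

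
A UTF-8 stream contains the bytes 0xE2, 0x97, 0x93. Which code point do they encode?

Leading byte 0xE2 = 11100010 matches 1110xxxx → 3-byte sequence.
Byte 1: 0xE2 = 11100010, payload 0010 (4 bits).
Byte 2: 0x97 = 10010111 (10xxxxxx ✓), payload 010111.
Byte 3: 0x93 = 10010011 (10xxxxxx ✓), payload 010011.
Concatenate: 0010010111010011 = 0x25D3 (16 bits → U+25D3).

U+25D3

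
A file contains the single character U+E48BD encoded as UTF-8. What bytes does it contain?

F3 A4 A2 BD

U+E48BD = 0xE48BD = 936125 decimal. In range U+10000–U+10FFFF → 4-byte form: 11110xxx 10xxxxxx 10xxxxxx 10xxxxxx.
Binary (21 bits): 011100100100010111101.
Split 3+6+6+6: 011 | 100100 | 100010 | 111101.
Byte 1: 11110011 = 0xF3.
Byte 2: 10100100 = 0xA4.
Byte 3: 10100010 = 0xA2.
Byte 4: 10111101 = 0xBD.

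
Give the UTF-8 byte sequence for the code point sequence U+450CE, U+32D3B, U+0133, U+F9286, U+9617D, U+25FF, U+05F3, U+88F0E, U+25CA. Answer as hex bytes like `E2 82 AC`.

F1 85 83 8E F0 B2 B4 BB C4 B3 F3 B9 8A 86 F2 96 85 BD E2 97 BF D7 B3 F2 88 BC 8E E2 97 8A

U+450CE: 4-byte form → F1 85 83 8E.
U+32D3B: 4-byte form → F0 B2 B4 BB.
U+0133: 2-byte form → C4 B3.
U+F9286: 4-byte form → F3 B9 8A 86.
U+9617D: 4-byte form → F2 96 85 BD.
U+25FF: 3-byte form → E2 97 BF.
U+05F3: 2-byte form → D7 B3.
U+88F0E: 4-byte form → F2 88 BC 8E.
U+25CA: 3-byte form → E2 97 8A.
Concatenated (30 bytes): F1 85 83 8E F0 B2 B4 BB C4 B3 F3 B9 8A 86 F2 96 85 BD E2 97 BF D7 B3 F2 88 BC 8E E2 97 8A.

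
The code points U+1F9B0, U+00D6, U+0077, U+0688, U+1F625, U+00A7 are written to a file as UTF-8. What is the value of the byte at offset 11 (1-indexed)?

0x9F

1-indexed offset 11 is 0-indexed offset 10.
U+1F9B0 → 4-byte form F0 9F A6 B0 at offsets 0–3.
U+00D6 → 2-byte form C3 96 at offsets 4–5.
U+0077 → 1-byte form 77 at offsets 6–6.
U+0688 → 2-byte form DA 88 at offsets 7–8.
U+1F625 → 4-byte form F0 9F 98 A5 at offsets 9–12.
Offset 10 falls in char 5's range; it's byte 2 of F0 9F 98 A5 = 0x9F.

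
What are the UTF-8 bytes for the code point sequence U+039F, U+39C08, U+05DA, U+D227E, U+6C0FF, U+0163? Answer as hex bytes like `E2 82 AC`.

U+039F: 2-byte form → CE 9F.
U+39C08: 4-byte form → F0 B9 B0 88.
U+05DA: 2-byte form → D7 9A.
U+D227E: 4-byte form → F3 92 89 BE.
U+6C0FF: 4-byte form → F1 AC 83 BF.
U+0163: 2-byte form → C5 A3.
Concatenated (18 bytes): CE 9F F0 B9 B0 88 D7 9A F3 92 89 BE F1 AC 83 BF C5 A3.

CE 9F F0 B9 B0 88 D7 9A F3 92 89 BE F1 AC 83 BF C5 A3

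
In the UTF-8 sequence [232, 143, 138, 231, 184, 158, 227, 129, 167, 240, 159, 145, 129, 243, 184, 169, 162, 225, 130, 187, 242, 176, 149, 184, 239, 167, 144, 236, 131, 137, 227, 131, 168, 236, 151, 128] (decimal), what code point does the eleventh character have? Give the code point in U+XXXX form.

U+C5C0

Offset 0: leading byte 0xE8 = 11101000 → 3-byte char #1 = E8 8F 8A.
Offset 3: leading byte 0xE7 = 11100111 → 3-byte char #2 = E7 B8 9E.
Offset 6: leading byte 0xE3 = 11100011 → 3-byte char #3 = E3 81 A7.
Offset 9: leading byte 0xF0 = 11110000 → 4-byte char #4 = F0 9F 91 81.
Offset 13: leading byte 0xF3 = 11110011 → 4-byte char #5 = F3 B8 A9 A2.
Offset 17: leading byte 0xE1 = 11100001 → 3-byte char #6 = E1 82 BB.
Offset 20: leading byte 0xF2 = 11110010 → 4-byte char #7 = F2 B0 95 B8.
Offset 24: leading byte 0xEF = 11101111 → 3-byte char #8 = EF A7 90.
Offset 27: leading byte 0xEC = 11101100 → 3-byte char #9 = EC 83 89.
Offset 30: leading byte 0xE3 = 11100011 → 3-byte char #10 = E3 83 A8.
Offset 33: leading byte 0xEC = 11101100 → 3-byte char #11 = EC 97 80.
Leading byte 0xEC = 11101100 matches 1110xxxx → 3-byte sequence.
Byte 1: 0xEC = 11101100, payload 1100 (4 bits).
Byte 2: 0x97 = 10010111 (10xxxxxx ✓), payload 010111.
Byte 3: 0x80 = 10000000 (10xxxxxx ✓), payload 000000.
Concatenate: 1100010111000000 = 0xC5C0 (16 bits → U+C5C0).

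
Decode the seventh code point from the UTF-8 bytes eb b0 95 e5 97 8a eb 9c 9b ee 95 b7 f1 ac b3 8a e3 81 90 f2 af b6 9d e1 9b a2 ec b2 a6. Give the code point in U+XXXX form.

U+AFD9D

Offset 0: leading byte 0xEB = 11101011 → 3-byte char #1 = EB B0 95.
Offset 3: leading byte 0xE5 = 11100101 → 3-byte char #2 = E5 97 8A.
Offset 6: leading byte 0xEB = 11101011 → 3-byte char #3 = EB 9C 9B.
Offset 9: leading byte 0xEE = 11101110 → 3-byte char #4 = EE 95 B7.
Offset 12: leading byte 0xF1 = 11110001 → 4-byte char #5 = F1 AC B3 8A.
Offset 16: leading byte 0xE3 = 11100011 → 3-byte char #6 = E3 81 90.
Offset 19: leading byte 0xF2 = 11110010 → 4-byte char #7 = F2 AF B6 9D.
Leading byte 0xF2 = 11110010 matches 11110xxx → 4-byte sequence.
Byte 1: 0xF2 = 11110010, payload 010 (3 bits).
Byte 2: 0xAF = 10101111 (10xxxxxx ✓), payload 101111.
Byte 3: 0xB6 = 10110110 (10xxxxxx ✓), payload 110110.
Byte 4: 0x9D = 10011101 (10xxxxxx ✓), payload 011101.
Concatenate: 010101111110110011101 = 0xAFD9D (21 bits → U+AFD9D).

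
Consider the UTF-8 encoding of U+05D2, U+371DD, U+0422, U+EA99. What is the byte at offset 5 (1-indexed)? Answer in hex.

0x87

1-indexed offset 5 is 0-indexed offset 4.
U+05D2 → 2-byte form D7 92 at offsets 0–1.
U+371DD → 4-byte form F0 B7 87 9D at offsets 2–5.
Offset 4 falls in char 2's range; it's byte 3 of F0 B7 87 9D = 0x87.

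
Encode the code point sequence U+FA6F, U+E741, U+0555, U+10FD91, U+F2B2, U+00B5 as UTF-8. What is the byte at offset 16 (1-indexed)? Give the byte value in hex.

1-indexed offset 16 is 0-indexed offset 15.
U+FA6F → 3-byte form EF A9 AF at offsets 0–2.
U+E741 → 3-byte form EE 9D 81 at offsets 3–5.
U+0555 → 2-byte form D5 95 at offsets 6–7.
U+10FD91 → 4-byte form F4 8F B6 91 at offsets 8–11.
U+F2B2 → 3-byte form EF 8A B2 at offsets 12–14.
U+00B5 → 2-byte form C2 B5 at offsets 15–16.
Offset 15 falls in char 6's range; it's byte 1 of C2 B5 = 0xC2.

0xC2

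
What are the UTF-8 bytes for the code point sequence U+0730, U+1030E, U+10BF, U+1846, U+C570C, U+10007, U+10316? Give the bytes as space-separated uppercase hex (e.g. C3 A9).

U+0730: 2-byte form → DC B0.
U+1030E: 4-byte form → F0 90 8C 8E.
U+10BF: 3-byte form → E1 82 BF.
U+1846: 3-byte form → E1 A1 86.
U+C570C: 4-byte form → F3 85 9C 8C.
U+10007: 4-byte form → F0 90 80 87.
U+10316: 4-byte form → F0 90 8C 96.
Concatenated (24 bytes): DC B0 F0 90 8C 8E E1 82 BF E1 A1 86 F3 85 9C 8C F0 90 80 87 F0 90 8C 96.

DC B0 F0 90 8C 8E E1 82 BF E1 A1 86 F3 85 9C 8C F0 90 80 87 F0 90 8C 96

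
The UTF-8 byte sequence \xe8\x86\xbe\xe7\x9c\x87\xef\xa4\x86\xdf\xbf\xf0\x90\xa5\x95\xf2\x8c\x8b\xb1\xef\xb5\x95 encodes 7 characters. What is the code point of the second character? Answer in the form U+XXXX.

Offset 0: leading byte 0xE8 = 11101000 → 3-byte char #1 = E8 86 BE.
Offset 3: leading byte 0xE7 = 11100111 → 3-byte char #2 = E7 9C 87.
Leading byte 0xE7 = 11100111 matches 1110xxxx → 3-byte sequence.
Byte 1: 0xE7 = 11100111, payload 0111 (4 bits).
Byte 2: 0x9C = 10011100 (10xxxxxx ✓), payload 011100.
Byte 3: 0x87 = 10000111 (10xxxxxx ✓), payload 000111.
Concatenate: 0111011100000111 = 0x7707 (16 bits → U+7707).

U+7707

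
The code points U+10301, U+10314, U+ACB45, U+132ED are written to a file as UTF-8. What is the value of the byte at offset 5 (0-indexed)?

U+10301 → 4-byte form F0 90 8C 81 at offsets 0–3.
U+10314 → 4-byte form F0 90 8C 94 at offsets 4–7.
Offset 5 falls in char 2's range; it's byte 2 of F0 90 8C 94 = 0x90.

0x90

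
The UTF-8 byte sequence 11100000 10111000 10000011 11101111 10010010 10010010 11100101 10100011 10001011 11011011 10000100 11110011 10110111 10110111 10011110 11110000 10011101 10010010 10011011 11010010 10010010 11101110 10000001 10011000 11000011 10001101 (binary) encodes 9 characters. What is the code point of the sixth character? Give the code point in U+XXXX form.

Offset 0: leading byte 0xE0 = 11100000 → 3-byte char #1 = E0 B8 83.
Offset 3: leading byte 0xEF = 11101111 → 3-byte char #2 = EF 92 92.
Offset 6: leading byte 0xE5 = 11100101 → 3-byte char #3 = E5 A3 8B.
Offset 9: leading byte 0xDB = 11011011 → 2-byte char #4 = DB 84.
Offset 11: leading byte 0xF3 = 11110011 → 4-byte char #5 = F3 B7 B7 9E.
Offset 15: leading byte 0xF0 = 11110000 → 4-byte char #6 = F0 9D 92 9B.
Leading byte 0xF0 = 11110000 matches 11110xxx → 4-byte sequence.
Byte 1: 0xF0 = 11110000, payload 000 (3 bits).
Byte 2: 0x9D = 10011101 (10xxxxxx ✓), payload 011101.
Byte 3: 0x92 = 10010010 (10xxxxxx ✓), payload 010010.
Byte 4: 0x9B = 10011011 (10xxxxxx ✓), payload 011011.
Concatenate: 000011101010010011011 = 0x1D49B (21 bits → U+1D49B).

U+1D49B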